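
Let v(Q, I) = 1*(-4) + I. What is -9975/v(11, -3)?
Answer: 1425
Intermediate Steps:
v(Q, I) = -4 + I
-9975/v(11, -3) = -9975/(-4 - 3) = -9975/(-7) = -9975*(-⅐) = 1425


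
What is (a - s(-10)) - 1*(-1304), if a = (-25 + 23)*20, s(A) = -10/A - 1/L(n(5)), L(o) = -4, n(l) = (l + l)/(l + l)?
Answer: 5051/4 ≈ 1262.8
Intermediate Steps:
n(l) = 1 (n(l) = (2*l)/((2*l)) = (2*l)*(1/(2*l)) = 1)
s(A) = ¼ - 10/A (s(A) = -10/A - 1/(-4) = -10/A - 1*(-¼) = -10/A + ¼ = ¼ - 10/A)
a = -40 (a = -2*20 = -40)
(a - s(-10)) - 1*(-1304) = (-40 - (-40 - 10)/(4*(-10))) - 1*(-1304) = (-40 - (-1)*(-50)/(4*10)) + 1304 = (-40 - 1*5/4) + 1304 = (-40 - 5/4) + 1304 = -165/4 + 1304 = 5051/4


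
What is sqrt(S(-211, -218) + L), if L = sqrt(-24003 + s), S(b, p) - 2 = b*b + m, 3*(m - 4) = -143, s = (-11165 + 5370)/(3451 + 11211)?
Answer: sqrt(86057199512616 + 131958*I*sqrt(5160111745022))/43986 ≈ 210.9 + 0.3673*I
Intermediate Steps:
s = -5795/14662 ≈ -0.39524
m = -131/3 (m = 4 + (1/3)*(-143) = 4 - 143/3 = -131/3 ≈ -43.667)
S(b, p) = -125/3 + b**2 (S(b, p) = 2 + (b*b - 131/3) = 2 + (b**2 - 131/3) = 2 + (-131/3 + b**2) = -125/3 + b**2)
L = I*sqrt(5160111745022)/14662 (L = sqrt(-24003 - 5795/14662) = sqrt(-351937781/14662) = I*sqrt(5160111745022)/14662 ≈ 154.93*I)
sqrt(S(-211, -218) + L) = sqrt((-125/3 + (-211)**2) + I*sqrt(5160111745022)/14662) = sqrt((-125/3 + 44521) + I*sqrt(5160111745022)/14662) = sqrt(133438/3 + I*sqrt(5160111745022)/14662)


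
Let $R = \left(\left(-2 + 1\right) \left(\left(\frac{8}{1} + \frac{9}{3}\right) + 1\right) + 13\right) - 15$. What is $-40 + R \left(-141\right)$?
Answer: $1934$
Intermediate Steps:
$R = -14$ ($R = \left(- (\left(8 \cdot 1 + 9 \cdot \frac{1}{3}\right) + 1) + 13\right) - 15 = \left(- (\left(8 + 3\right) + 1) + 13\right) - 15 = \left(- (11 + 1) + 13\right) - 15 = \left(\left(-1\right) 12 + 13\right) - 15 = \left(-12 + 13\right) - 15 = 1 - 15 = -14$)
$-40 + R \left(-141\right) = -40 - -1974 = -40 + 1974 = 1934$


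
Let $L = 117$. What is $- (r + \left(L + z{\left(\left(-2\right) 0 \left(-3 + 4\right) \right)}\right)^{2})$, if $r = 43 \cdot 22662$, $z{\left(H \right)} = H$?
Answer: $-988155$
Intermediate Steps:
$r = 974466$
$- (r + \left(L + z{\left(\left(-2\right) 0 \left(-3 + 4\right) \right)}\right)^{2}) = - (974466 + \left(117 + \left(-2\right) 0 \left(-3 + 4\right)\right)^{2}) = - (974466 + \left(117 + 0 \cdot 1\right)^{2}) = - (974466 + \left(117 + 0\right)^{2}) = - (974466 + 117^{2}) = - (974466 + 13689) = \left(-1\right) 988155 = -988155$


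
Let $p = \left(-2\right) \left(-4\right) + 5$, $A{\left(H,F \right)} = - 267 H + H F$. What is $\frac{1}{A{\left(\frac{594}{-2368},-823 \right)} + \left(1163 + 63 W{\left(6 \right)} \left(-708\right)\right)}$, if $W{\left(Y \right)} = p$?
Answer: $- \frac{592}{342422023} \approx -1.7289 \cdot 10^{-6}$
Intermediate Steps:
$A{\left(H,F \right)} = - 267 H + F H$
$p = 13$ ($p = 8 + 5 = 13$)
$W{\left(Y \right)} = 13$
$\frac{1}{A{\left(\frac{594}{-2368},-823 \right)} + \left(1163 + 63 W{\left(6 \right)} \left(-708\right)\right)} = \frac{1}{\frac{594}{-2368} \left(-267 - 823\right) + \left(1163 + 63 \cdot 13 \left(-708\right)\right)} = \frac{1}{594 \left(- \frac{1}{2368}\right) \left(-1090\right) + \left(1163 + 819 \left(-708\right)\right)} = \frac{1}{\left(- \frac{297}{1184}\right) \left(-1090\right) + \left(1163 - 579852\right)} = \frac{1}{\frac{161865}{592} - 578689} = \frac{1}{- \frac{342422023}{592}} = - \frac{592}{342422023}$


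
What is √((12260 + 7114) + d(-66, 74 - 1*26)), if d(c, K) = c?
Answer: 2*√4827 ≈ 138.95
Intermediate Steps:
√((12260 + 7114) + d(-66, 74 - 1*26)) = √((12260 + 7114) - 66) = √(19374 - 66) = √19308 = 2*√4827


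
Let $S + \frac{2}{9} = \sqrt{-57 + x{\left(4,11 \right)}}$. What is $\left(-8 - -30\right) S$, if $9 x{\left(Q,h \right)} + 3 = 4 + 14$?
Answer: $- \frac{44}{9} + \frac{22 i \sqrt{498}}{3} \approx -4.8889 + 163.65 i$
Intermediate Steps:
$x{\left(Q,h \right)} = \frac{5}{3}$ ($x{\left(Q,h \right)} = - \frac{1}{3} + \frac{4 + 14}{9} = - \frac{1}{3} + \frac{1}{9} \cdot 18 = - \frac{1}{3} + 2 = \frac{5}{3}$)
$S = - \frac{2}{9} + \frac{i \sqrt{498}}{3}$ ($S = - \frac{2}{9} + \sqrt{-57 + \frac{5}{3}} = - \frac{2}{9} + \sqrt{- \frac{166}{3}} = - \frac{2}{9} + \frac{i \sqrt{498}}{3} \approx -0.22222 + 7.4386 i$)
$\left(-8 - -30\right) S = \left(-8 - -30\right) \left(- \frac{2}{9} + \frac{i \sqrt{498}}{3}\right) = \left(-8 + 30\right) \left(- \frac{2}{9} + \frac{i \sqrt{498}}{3}\right) = 22 \left(- \frac{2}{9} + \frac{i \sqrt{498}}{3}\right) = - \frac{44}{9} + \frac{22 i \sqrt{498}}{3}$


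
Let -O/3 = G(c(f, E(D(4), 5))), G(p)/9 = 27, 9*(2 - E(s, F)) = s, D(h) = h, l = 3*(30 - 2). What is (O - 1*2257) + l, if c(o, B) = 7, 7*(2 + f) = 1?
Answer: -2902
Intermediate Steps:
l = 84 (l = 3*28 = 84)
E(s, F) = 2 - s/9
f = -13/7 (f = -2 + (⅐)*1 = -2 + ⅐ = -13/7 ≈ -1.8571)
G(p) = 243 (G(p) = 9*27 = 243)
O = -729 (O = -3*243 = -729)
(O - 1*2257) + l = (-729 - 1*2257) + 84 = (-729 - 2257) + 84 = -2986 + 84 = -2902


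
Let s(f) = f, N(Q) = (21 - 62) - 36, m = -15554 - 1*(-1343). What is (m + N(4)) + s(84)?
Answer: -14204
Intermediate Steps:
m = -14211 (m = -15554 + 1343 = -14211)
N(Q) = -77 (N(Q) = -41 - 36 = -77)
(m + N(4)) + s(84) = (-14211 - 77) + 84 = -14288 + 84 = -14204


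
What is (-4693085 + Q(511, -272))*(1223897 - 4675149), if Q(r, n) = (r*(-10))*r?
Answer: 25208962727340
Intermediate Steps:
Q(r, n) = -10*r² (Q(r, n) = (-10*r)*r = -10*r²)
(-4693085 + Q(511, -272))*(1223897 - 4675149) = (-4693085 - 10*511²)*(1223897 - 4675149) = (-4693085 - 10*261121)*(-3451252) = (-4693085 - 2611210)*(-3451252) = -7304295*(-3451252) = 25208962727340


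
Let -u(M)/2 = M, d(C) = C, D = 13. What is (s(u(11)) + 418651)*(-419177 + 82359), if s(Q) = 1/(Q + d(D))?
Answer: -1269082395844/9 ≈ -1.4101e+11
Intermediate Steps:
u(M) = -2*M
s(Q) = 1/(13 + Q) (s(Q) = 1/(Q + 13) = 1/(13 + Q))
(s(u(11)) + 418651)*(-419177 + 82359) = (1/(13 - 2*11) + 418651)*(-419177 + 82359) = (1/(13 - 22) + 418651)*(-336818) = (1/(-9) + 418651)*(-336818) = (-⅑ + 418651)*(-336818) = (3767858/9)*(-336818) = -1269082395844/9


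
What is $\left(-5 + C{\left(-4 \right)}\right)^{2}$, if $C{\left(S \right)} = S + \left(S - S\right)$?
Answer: $81$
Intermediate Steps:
$C{\left(S \right)} = S$ ($C{\left(S \right)} = S + 0 = S$)
$\left(-5 + C{\left(-4 \right)}\right)^{2} = \left(-5 - 4\right)^{2} = \left(-9\right)^{2} = 81$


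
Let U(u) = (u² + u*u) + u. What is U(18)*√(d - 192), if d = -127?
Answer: 666*I*√319 ≈ 11895.0*I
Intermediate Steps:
U(u) = u + 2*u² (U(u) = (u² + u²) + u = 2*u² + u = u + 2*u²)
U(18)*√(d - 192) = (18*(1 + 2*18))*√(-127 - 192) = (18*(1 + 36))*√(-319) = (18*37)*(I*√319) = 666*(I*√319) = 666*I*√319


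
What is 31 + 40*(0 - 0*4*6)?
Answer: 31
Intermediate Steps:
31 + 40*(0 - 0*4*6) = 31 + 40*(0 - 0*6) = 31 + 40*(0 - 1*0) = 31 + 40*(0 + 0) = 31 + 40*0 = 31 + 0 = 31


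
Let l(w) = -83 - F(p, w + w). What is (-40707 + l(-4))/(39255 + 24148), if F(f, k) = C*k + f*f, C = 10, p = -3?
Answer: -40719/63403 ≈ -0.64223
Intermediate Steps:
F(f, k) = f**2 + 10*k (F(f, k) = 10*k + f*f = 10*k + f**2 = f**2 + 10*k)
l(w) = -92 - 20*w (l(w) = -83 - ((-3)**2 + 10*(w + w)) = -83 - (9 + 10*(2*w)) = -83 - (9 + 20*w) = -83 + (-9 - 20*w) = -92 - 20*w)
(-40707 + l(-4))/(39255 + 24148) = (-40707 + (-92 - 20*(-4)))/(39255 + 24148) = (-40707 + (-92 + 80))/63403 = (-40707 - 12)*(1/63403) = -40719*1/63403 = -40719/63403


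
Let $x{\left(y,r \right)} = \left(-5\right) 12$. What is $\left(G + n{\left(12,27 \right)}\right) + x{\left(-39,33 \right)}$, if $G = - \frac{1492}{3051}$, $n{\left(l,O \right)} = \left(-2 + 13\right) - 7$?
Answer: $- \frac{172348}{3051} \approx -56.489$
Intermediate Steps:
$n{\left(l,O \right)} = 4$ ($n{\left(l,O \right)} = 11 - 7 = 4$)
$x{\left(y,r \right)} = -60$
$G = - \frac{1492}{3051}$ ($G = \left(-1492\right) \frac{1}{3051} = - \frac{1492}{3051} \approx -0.48902$)
$\left(G + n{\left(12,27 \right)}\right) + x{\left(-39,33 \right)} = \left(- \frac{1492}{3051} + 4\right) - 60 = \frac{10712}{3051} - 60 = - \frac{172348}{3051}$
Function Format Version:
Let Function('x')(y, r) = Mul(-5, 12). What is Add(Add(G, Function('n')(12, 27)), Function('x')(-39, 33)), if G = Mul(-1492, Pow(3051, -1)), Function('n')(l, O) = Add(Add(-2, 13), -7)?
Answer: Rational(-172348, 3051) ≈ -56.489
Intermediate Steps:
Function('n')(l, O) = 4 (Function('n')(l, O) = Add(11, -7) = 4)
Function('x')(y, r) = -60
G = Rational(-1492, 3051) (G = Mul(-1492, Rational(1, 3051)) = Rational(-1492, 3051) ≈ -0.48902)
Add(Add(G, Function('n')(12, 27)), Function('x')(-39, 33)) = Add(Add(Rational(-1492, 3051), 4), -60) = Add(Rational(10712, 3051), -60) = Rational(-172348, 3051)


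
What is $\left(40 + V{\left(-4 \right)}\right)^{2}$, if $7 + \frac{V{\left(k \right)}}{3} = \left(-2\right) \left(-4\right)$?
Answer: $1849$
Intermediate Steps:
$V{\left(k \right)} = 3$ ($V{\left(k \right)} = -21 + 3 \left(\left(-2\right) \left(-4\right)\right) = -21 + 3 \cdot 8 = -21 + 24 = 3$)
$\left(40 + V{\left(-4 \right)}\right)^{2} = \left(40 + 3\right)^{2} = 43^{2} = 1849$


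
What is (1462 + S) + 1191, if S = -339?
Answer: 2314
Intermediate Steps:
(1462 + S) + 1191 = (1462 - 339) + 1191 = 1123 + 1191 = 2314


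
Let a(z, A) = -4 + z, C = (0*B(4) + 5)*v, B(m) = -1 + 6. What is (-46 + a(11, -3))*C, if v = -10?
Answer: 1950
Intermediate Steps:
B(m) = 5
C = -50 (C = (0*5 + 5)*(-10) = (0 + 5)*(-10) = 5*(-10) = -50)
(-46 + a(11, -3))*C = (-46 + (-4 + 11))*(-50) = (-46 + 7)*(-50) = -39*(-50) = 1950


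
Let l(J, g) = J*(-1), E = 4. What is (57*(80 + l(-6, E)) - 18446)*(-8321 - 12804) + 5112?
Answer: 286122112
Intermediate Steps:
l(J, g) = -J
(57*(80 + l(-6, E)) - 18446)*(-8321 - 12804) + 5112 = (57*(80 - 1*(-6)) - 18446)*(-8321 - 12804) + 5112 = (57*(80 + 6) - 18446)*(-21125) + 5112 = (57*86 - 18446)*(-21125) + 5112 = (4902 - 18446)*(-21125) + 5112 = -13544*(-21125) + 5112 = 286117000 + 5112 = 286122112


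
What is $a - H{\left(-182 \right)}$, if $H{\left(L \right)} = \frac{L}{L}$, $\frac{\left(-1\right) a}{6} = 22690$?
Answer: $-136141$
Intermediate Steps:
$a = -136140$ ($a = \left(-6\right) 22690 = -136140$)
$H{\left(L \right)} = 1$
$a - H{\left(-182 \right)} = -136140 - 1 = -136141$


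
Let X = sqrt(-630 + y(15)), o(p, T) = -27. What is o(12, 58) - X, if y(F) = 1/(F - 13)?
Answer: -27 - I*sqrt(2518)/2 ≈ -27.0 - 25.09*I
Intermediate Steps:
y(F) = 1/(-13 + F)
X = I*sqrt(2518)/2 (X = sqrt(-630 + 1/(-13 + 15)) = sqrt(-630 + 1/2) = sqrt(-1259/2) = I*sqrt(2518)/2 ≈ 25.09*I)
o(12, 58) - X = -27 - I*sqrt(2518)/2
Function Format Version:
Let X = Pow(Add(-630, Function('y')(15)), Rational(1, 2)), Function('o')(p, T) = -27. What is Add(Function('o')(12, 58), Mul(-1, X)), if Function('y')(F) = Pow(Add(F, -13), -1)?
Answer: Add(-27, Mul(Rational(-1, 2), I, Pow(2518, Rational(1, 2)))) ≈ Add(-27.000, Mul(-25.090, I))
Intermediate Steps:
Function('y')(F) = Pow(Add(-13, F), -1)
X = Mul(Rational(1, 2), I, Pow(2518, Rational(1, 2))) (X = Pow(Add(-630, Pow(Add(-13, 15), -1)), Rational(1, 2)) = Pow(Add(-630, Pow(2, -1)), Rational(1, 2)) = Pow(Add(-630, Rational(1, 2)), Rational(1, 2)) = Pow(Rational(-1259, 2), Rational(1, 2)) = Mul(Rational(1, 2), I, Pow(2518, Rational(1, 2))) ≈ Mul(25.090, I))
Add(Function('o')(12, 58), Mul(-1, X)) = Add(-27, Mul(-1, Mul(Rational(1, 2), I, Pow(2518, Rational(1, 2))))) = Add(-27, Mul(Rational(-1, 2), I, Pow(2518, Rational(1, 2))))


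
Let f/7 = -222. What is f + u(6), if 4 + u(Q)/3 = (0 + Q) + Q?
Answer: -1530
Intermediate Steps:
f = -1554 (f = 7*(-222) = -1554)
u(Q) = -12 + 6*Q (u(Q) = -12 + 3*((0 + Q) + Q) = -12 + 3*(Q + Q) = -12 + 3*(2*Q) = -12 + 6*Q)
f + u(6) = -1554 + (-12 + 6*6) = -1554 + (-12 + 36) = -1554 + 24 = -1530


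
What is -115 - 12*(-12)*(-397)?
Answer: -57283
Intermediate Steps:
-115 - 12*(-12)*(-397) = -115 + 144*(-397) = -115 - 57168 = -57283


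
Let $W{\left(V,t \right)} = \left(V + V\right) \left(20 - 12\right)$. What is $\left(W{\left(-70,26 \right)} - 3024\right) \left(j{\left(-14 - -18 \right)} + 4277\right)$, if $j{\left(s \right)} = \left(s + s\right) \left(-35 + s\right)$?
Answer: $-16696176$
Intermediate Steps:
$j{\left(s \right)} = 2 s \left(-35 + s\right)$
$W{\left(V,t \right)} = 16 V$ ($W{\left(V,t \right)} = 2 V 8 = 16 V$)
$\left(W{\left(-70,26 \right)} - 3024\right) \left(j{\left(-14 - -18 \right)} + 4277\right) = \left(16 \left(-70\right) - 3024\right) \left(2 \left(-14 - -18\right) \left(-35 - -4\right) + 4277\right) = \left(-1120 - 3024\right) \left(2 \left(-14 + 18\right) \left(-35 + \left(-14 + 18\right)\right) + 4277\right) = - 4144 \left(2 \cdot 4 \left(-35 + 4\right) + 4277\right) = - 4144 \left(2 \cdot 4 \left(-31\right) + 4277\right) = - 4144 \left(-248 + 4277\right) = \left(-4144\right) 4029 = -16696176$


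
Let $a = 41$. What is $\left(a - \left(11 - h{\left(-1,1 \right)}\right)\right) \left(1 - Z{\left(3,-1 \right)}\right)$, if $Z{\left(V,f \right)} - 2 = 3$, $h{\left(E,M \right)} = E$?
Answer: $-116$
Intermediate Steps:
$Z{\left(V,f \right)} = 5$ ($Z{\left(V,f \right)} = 2 + 3 = 5$)
$\left(a - \left(11 - h{\left(-1,1 \right)}\right)\right) \left(1 - Z{\left(3,-1 \right)}\right) = \left(41 - \left(11 + 1\right)\right) \left(1 - 5\right) = \left(41 - 12\right) \left(1 - 5\right) = \left(41 - 12\right) \left(-4\right) = 29 \left(-4\right) = -116$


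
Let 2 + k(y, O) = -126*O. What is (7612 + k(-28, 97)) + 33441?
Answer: 28829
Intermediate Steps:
k(y, O) = -2 - 126*O
(7612 + k(-28, 97)) + 33441 = (7612 + (-2 - 126*97)) + 33441 = (7612 + (-2 - 12222)) + 33441 = (7612 - 12224) + 33441 = -4612 + 33441 = 28829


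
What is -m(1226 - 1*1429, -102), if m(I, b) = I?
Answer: 203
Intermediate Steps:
-m(1226 - 1*1429, -102) = -(1226 - 1*1429) = -(1226 - 1429) = -1*(-203) = 203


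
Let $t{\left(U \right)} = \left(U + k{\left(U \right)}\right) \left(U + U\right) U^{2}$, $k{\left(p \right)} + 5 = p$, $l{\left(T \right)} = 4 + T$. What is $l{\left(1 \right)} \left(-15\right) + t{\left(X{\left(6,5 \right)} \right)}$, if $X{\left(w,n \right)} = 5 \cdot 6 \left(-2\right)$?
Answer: $53999925$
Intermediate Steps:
$k{\left(p \right)} = -5 + p$
$X{\left(w,n \right)} = -60$ ($X{\left(w,n \right)} = 30 \left(-2\right) = -60$)
$t{\left(U \right)} = 2 U^{3} \left(-5 + 2 U\right)$ ($t{\left(U \right)} = \left(U + \left(-5 + U\right)\right) \left(U + U\right) U^{2} = \left(-5 + 2 U\right) 2 U U^{2} = 2 U \left(-5 + 2 U\right) U^{2} = 2 U^{3} \left(-5 + 2 U\right)$)
$l{\left(1 \right)} \left(-15\right) + t{\left(X{\left(6,5 \right)} \right)} = \left(4 + 1\right) \left(-15\right) + \left(-60\right)^{3} \left(-10 + 4 \left(-60\right)\right) = 5 \left(-15\right) - 216000 \left(-10 - 240\right) = -75 - -54000000 = -75 + 54000000 = 53999925$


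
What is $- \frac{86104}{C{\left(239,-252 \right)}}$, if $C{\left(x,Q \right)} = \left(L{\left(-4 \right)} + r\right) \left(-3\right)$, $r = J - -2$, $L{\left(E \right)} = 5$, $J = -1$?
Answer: $\frac{43052}{9} \approx 4783.6$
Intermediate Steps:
$r = 1$ ($r = -1 - -2 = -1 + 2 = 1$)
$C{\left(x,Q \right)} = -18$ ($C{\left(x,Q \right)} = \left(5 + 1\right) \left(-3\right) = 6 \left(-3\right) = -18$)
$- \frac{86104}{C{\left(239,-252 \right)}} = - \frac{86104}{-18} = \left(-86104\right) \left(- \frac{1}{18}\right) = \frac{43052}{9}$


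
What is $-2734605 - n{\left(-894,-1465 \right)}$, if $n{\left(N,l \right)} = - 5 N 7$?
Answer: $-2765895$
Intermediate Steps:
$n{\left(N,l \right)} = - 35 N$
$-2734605 - n{\left(-894,-1465 \right)} = -2734605 - \left(-35\right) \left(-894\right) = -2734605 - 31290 = -2765895$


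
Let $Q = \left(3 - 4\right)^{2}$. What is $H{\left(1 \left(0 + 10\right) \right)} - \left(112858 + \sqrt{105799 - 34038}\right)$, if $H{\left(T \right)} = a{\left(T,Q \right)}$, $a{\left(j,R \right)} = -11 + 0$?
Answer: $-112869 - \sqrt{71761} \approx -1.1314 \cdot 10^{5}$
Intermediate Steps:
$Q = 1$ ($Q = \left(-1\right)^{2} = 1$)
$a{\left(j,R \right)} = -11$
$H{\left(T \right)} = -11$
$H{\left(1 \left(0 + 10\right) \right)} - \left(112858 + \sqrt{105799 - 34038}\right) = -11 - \left(112858 + \sqrt{105799 - 34038}\right) = -11 - \left(112858 + \sqrt{71761}\right) = -112869 - \sqrt{71761}$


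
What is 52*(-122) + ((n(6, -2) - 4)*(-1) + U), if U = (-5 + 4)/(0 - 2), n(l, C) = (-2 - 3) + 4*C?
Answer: -12653/2 ≈ -6326.5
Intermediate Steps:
n(l, C) = -5 + 4*C
U = ½ (U = -1/(-2) = -1*(-½) = ½ ≈ 0.50000)
52*(-122) + ((n(6, -2) - 4)*(-1) + U) = 52*(-122) + (((-5 + 4*(-2)) - 4)*(-1) + ½) = -6344 + (((-5 - 8) - 4)*(-1) + ½) = -6344 + ((-13 - 4)*(-1) + ½) = -6344 + (-17*(-1) + ½) = -6344 + (17 + ½) = -6344 + 35/2 = -12653/2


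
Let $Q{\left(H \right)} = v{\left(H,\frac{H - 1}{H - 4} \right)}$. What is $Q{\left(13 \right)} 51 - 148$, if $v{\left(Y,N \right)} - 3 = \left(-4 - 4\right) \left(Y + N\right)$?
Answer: $-5843$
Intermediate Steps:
$v{\left(Y,N \right)} = 3 - 8 N - 8 Y$ ($v{\left(Y,N \right)} = 3 + \left(-4 - 4\right) \left(Y + N\right) = 3 - 8 \left(N + Y\right) = 3 - \left(8 N + 8 Y\right) = 3 - 8 N - 8 Y$)
$Q{\left(H \right)} = 3 - 8 H - \frac{8 \left(-1 + H\right)}{-4 + H}$ ($Q{\left(H \right)} = 3 - 8 \frac{H - 1}{H - 4} - 8 H = 3 - 8 \frac{-1 + H}{-4 + H} - 8 H = 3 - \frac{8 \left(-1 + H\right)}{-4 + H} - 8 H = 3 - 8 H - \frac{8 \left(-1 + H\right)}{-4 + H}$)
$Q{\left(13 \right)} 51 - 148 = \frac{-4 - 8 \cdot 13^{2} + 27 \cdot 13}{-4 + 13} \cdot 51 - 148 = \frac{-4 - 1352 + 351}{9} \cdot 51 - 148 = \frac{1}{9} \left(-1005\right) 51 - 148 = \left(- \frac{335}{3}\right) 51 - 148 = -5695 - 148 = -5843$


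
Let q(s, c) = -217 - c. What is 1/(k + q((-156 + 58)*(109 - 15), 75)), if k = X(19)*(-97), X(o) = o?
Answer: -1/2135 ≈ -0.00046838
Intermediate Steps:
k = -1843 (k = 19*(-97) = -1843)
1/(k + q((-156 + 58)*(109 - 15), 75)) = 1/(-1843 + (-217 - 1*75)) = 1/(-1843 + (-217 - 75)) = 1/(-1843 - 292) = 1/(-2135) = -1/2135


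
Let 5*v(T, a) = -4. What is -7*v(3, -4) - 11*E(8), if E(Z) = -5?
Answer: 303/5 ≈ 60.600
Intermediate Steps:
v(T, a) = -⅘ (v(T, a) = (⅕)*(-4) = -⅘)
-7*v(3, -4) - 11*E(8) = -7*(-⅘) - 11*(-5) = 28/5 + 55 = 303/5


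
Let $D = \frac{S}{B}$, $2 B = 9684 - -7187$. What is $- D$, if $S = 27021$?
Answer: $- \frac{54042}{16871} \approx -3.2032$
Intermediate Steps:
$B = \frac{16871}{2}$ ($B = \frac{9684 - -7187}{2} = \frac{9684 + 7187}{2} = \frac{1}{2} \cdot 16871 = \frac{16871}{2} \approx 8435.5$)
$D = \frac{54042}{16871}$ ($D = \frac{27021}{\frac{16871}{2}} = 27021 \cdot \frac{2}{16871} = \frac{54042}{16871} \approx 3.2032$)
$- D = \left(-1\right) \frac{54042}{16871} = - \frac{54042}{16871}$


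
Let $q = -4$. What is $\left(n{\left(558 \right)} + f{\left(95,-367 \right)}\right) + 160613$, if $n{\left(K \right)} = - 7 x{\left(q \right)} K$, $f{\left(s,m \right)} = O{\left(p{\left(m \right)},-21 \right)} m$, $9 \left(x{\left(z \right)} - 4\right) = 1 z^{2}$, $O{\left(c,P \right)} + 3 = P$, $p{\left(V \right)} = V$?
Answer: $146853$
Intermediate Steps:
$O{\left(c,P \right)} = -3 + P$
$x{\left(z \right)} = 4 + \frac{z^{2}}{9}$ ($x{\left(z \right)} = 4 + \frac{1 z^{2}}{9} = 4 + \frac{z^{2}}{9}$)
$f{\left(s,m \right)} = - 24 m$ ($f{\left(s,m \right)} = \left(-3 - 21\right) m = - 24 m$)
$n{\left(K \right)} = - \frac{364 K}{9}$ ($n{\left(K \right)} = - 7 \left(4 + \frac{\left(-4\right)^{2}}{9}\right) K = - 7 \left(4 + \frac{1}{9} \cdot 16\right) K = - 7 \left(4 + \frac{16}{9}\right) K = \left(-7\right) \frac{52}{9} K = - \frac{364 K}{9}$)
$\left(n{\left(558 \right)} + f{\left(95,-367 \right)}\right) + 160613 = \left(\left(- \frac{364}{9}\right) 558 - -8808\right) + 160613 = \left(-22568 + 8808\right) + 160613 = -13760 + 160613 = 146853$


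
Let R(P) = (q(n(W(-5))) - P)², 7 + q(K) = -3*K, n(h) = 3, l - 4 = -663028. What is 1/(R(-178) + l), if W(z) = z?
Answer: -1/636780 ≈ -1.5704e-6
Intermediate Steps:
l = -663024 (l = 4 - 663028 = -663024)
q(K) = -7 - 3*K
R(P) = (-16 - P)² (R(P) = ((-7 - 3*3) - P)² = ((-7 - 9) - P)² = (-16 - P)²)
1/(R(-178) + l) = 1/((16 - 178)² - 663024) = 1/((-162)² - 663024) = 1/(26244 - 663024) = 1/(-636780) = -1/636780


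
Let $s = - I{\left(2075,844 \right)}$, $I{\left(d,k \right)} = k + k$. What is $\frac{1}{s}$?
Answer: $- \frac{1}{1688} \approx -0.00059242$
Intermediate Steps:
$I{\left(d,k \right)} = 2 k$
$s = -1688$ ($s = - 2 \cdot 844 = \left(-1\right) 1688 = -1688$)
$\frac{1}{s} = \frac{1}{-1688} = - \frac{1}{1688}$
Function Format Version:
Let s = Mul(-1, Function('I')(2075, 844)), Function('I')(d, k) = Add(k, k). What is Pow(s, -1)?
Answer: Rational(-1, 1688) ≈ -0.00059242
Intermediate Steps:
Function('I')(d, k) = Mul(2, k)
s = -1688 (s = Mul(-1, Mul(2, 844)) = Mul(-1, 1688) = -1688)
Pow(s, -1) = Pow(-1688, -1) = Rational(-1, 1688)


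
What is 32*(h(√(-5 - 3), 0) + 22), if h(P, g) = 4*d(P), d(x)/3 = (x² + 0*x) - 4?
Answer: -3904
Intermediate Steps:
d(x) = -12 + 3*x² (d(x) = 3*((x² + 0*x) - 4) = 3*((x² + 0) - 4) = 3*(x² - 4) = 3*(-4 + x²) = -12 + 3*x²)
h(P, g) = -48 + 12*P² (h(P, g) = 4*(-12 + 3*P²) = -48 + 12*P²)
32*(h(√(-5 - 3), 0) + 22) = 32*((-48 + 12*(√(-5 - 3))²) + 22) = 32*((-48 + 12*(√(-8))²) + 22) = 32*((-48 + 12*(2*I*√2)²) + 22) = 32*((-48 + 12*(-8)) + 22) = 32*((-48 - 96) + 22) = 32*(-144 + 22) = 32*(-122) = -3904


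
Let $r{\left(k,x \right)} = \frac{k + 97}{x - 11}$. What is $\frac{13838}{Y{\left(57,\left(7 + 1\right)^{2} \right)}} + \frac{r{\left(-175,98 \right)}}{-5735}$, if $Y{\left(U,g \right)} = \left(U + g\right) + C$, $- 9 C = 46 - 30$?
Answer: $\frac{19304036}{166315} \approx 116.07$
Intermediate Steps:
$r{\left(k,x \right)} = \frac{97 + k}{-11 + x}$
$C = - \frac{16}{9}$ ($C = - \frac{46 - 30}{9} = \left(- \frac{1}{9}\right) 16 = - \frac{16}{9} \approx -1.7778$)
$Y{\left(U,g \right)} = - \frac{16}{9} + U + g$ ($Y{\left(U,g \right)} = \left(U + g\right) - \frac{16}{9} = - \frac{16}{9} + U + g$)
$\frac{13838}{Y{\left(57,\left(7 + 1\right)^{2} \right)}} + \frac{r{\left(-175,98 \right)}}{-5735} = \frac{13838}{- \frac{16}{9} + 57 + \left(7 + 1\right)^{2}} + \frac{\frac{1}{-11 + 98} \left(97 - 175\right)}{-5735} = \frac{13838}{- \frac{16}{9} + 57 + 8^{2}} + \frac{1}{87} \left(-78\right) \left(- \frac{1}{5735}\right) = \frac{13838}{- \frac{16}{9} + 57 + 64} + \frac{1}{87} \left(-78\right) \left(- \frac{1}{5735}\right) = \frac{13838}{\frac{1073}{9}} - - \frac{26}{166315} = 13838 \cdot \frac{9}{1073} + \frac{26}{166315} = \frac{3366}{29} + \frac{26}{166315} = \frac{19304036}{166315}$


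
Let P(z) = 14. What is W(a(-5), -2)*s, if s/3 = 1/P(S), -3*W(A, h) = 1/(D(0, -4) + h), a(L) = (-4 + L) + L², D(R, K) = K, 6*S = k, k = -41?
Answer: 1/84 ≈ 0.011905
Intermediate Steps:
S = -41/6 (S = (⅙)*(-41) = -41/6 ≈ -6.8333)
a(L) = -4 + L + L²
W(A, h) = -1/(3*(-4 + h))
s = 3/14 ≈ 0.21429
W(a(-5), -2)*s = -1/(-12 + 3*(-2))*(3/14) = -1/(-12 - 6)*(3/14) = -1/(-18)*(3/14) = -1*(-1/18)*(3/14) = (1/18)*(3/14) = 1/84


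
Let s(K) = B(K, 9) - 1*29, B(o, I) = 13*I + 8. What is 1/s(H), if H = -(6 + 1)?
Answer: 1/96 ≈ 0.010417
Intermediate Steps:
B(o, I) = 8 + 13*I
H = -7 (H = -1*7 = -7)
s(K) = 96 (s(K) = (8 + 13*9) - 1*29 = (8 + 117) - 29 = 125 - 29 = 96)
1/s(H) = 1/96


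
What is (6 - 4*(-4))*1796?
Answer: 39512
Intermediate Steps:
(6 - 4*(-4))*1796 = (6 + 16)*1796 = 22*1796 = 39512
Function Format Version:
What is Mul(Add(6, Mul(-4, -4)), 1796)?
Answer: 39512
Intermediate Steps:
Mul(Add(6, Mul(-4, -4)), 1796) = Mul(Add(6, 16), 1796) = Mul(22, 1796) = 39512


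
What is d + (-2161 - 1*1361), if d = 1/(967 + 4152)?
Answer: -18029117/5119 ≈ -3522.0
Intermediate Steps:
d = 1/5119 ≈ 0.00019535
d + (-2161 - 1*1361) = 1/5119 + (-2161 - 1*1361) = 1/5119 + (-2161 - 1361) = 1/5119 - 3522 = -18029117/5119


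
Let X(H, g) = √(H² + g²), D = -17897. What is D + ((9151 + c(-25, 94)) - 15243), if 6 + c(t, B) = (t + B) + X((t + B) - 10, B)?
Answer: -23926 + √12317 ≈ -23815.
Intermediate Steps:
c(t, B) = -6 + B + t + √(B² + (-10 + B + t)²) (c(t, B) = -6 + ((t + B) + √(((t + B) - 10)² + B²)) = -6 + ((B + t) + √(((B + t) - 10)² + B²)) = -6 + ((B + t) + √((-10 + B + t)² + B²)) = -6 + ((B + t) + √(B² + (-10 + B + t)²)) = -6 + (B + t + √(B² + (-10 + B + t)²)) = -6 + B + t + √(B² + (-10 + B + t)²))
D + ((9151 + c(-25, 94)) - 15243) = -17897 + ((9151 + (-6 + 94 - 25 + √(94² + (-10 + 94 - 25)²))) - 15243) = -17897 + ((9151 + (-6 + 94 - 25 + √(8836 + 59²))) - 15243) = -17897 + ((9151 + (-6 + 94 - 25 + √(8836 + 3481))) - 15243) = -17897 + ((9151 + (-6 + 94 - 25 + √12317)) - 15243) = -17897 + ((9151 + (63 + √12317)) - 15243) = -17897 + ((9214 + √12317) - 15243) = -17897 + (-6029 + √12317) = -23926 + √12317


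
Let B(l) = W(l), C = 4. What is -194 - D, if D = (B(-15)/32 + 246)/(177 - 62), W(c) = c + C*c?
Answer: -31379/160 ≈ -196.12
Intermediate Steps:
W(c) = 5*c (W(c) = c + 4*c = 5*c)
B(l) = 5*l
D = 339/160 (D = ((5*(-15))/32 + 246)/(177 - 62) = (-75*1/32 + 246)/115 = (-75/32 + 246)*(1/115) = (7797/32)*(1/115) = 339/160 ≈ 2.1188)
-194 - D = -194 - 1*339/160 = -194 - 339/160 = -31379/160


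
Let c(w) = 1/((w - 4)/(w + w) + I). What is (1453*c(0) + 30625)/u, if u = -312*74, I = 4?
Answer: -30625/23088 ≈ -1.3264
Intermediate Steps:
c(w) = 1/(4 + (-4 + w)/(2*w)) (c(w) = 1/((w - 4)/(w + w) + 4) = 1/((-4 + w)/((2*w)) + 4) = 1/((-4 + w)*(1/(2*w)) + 4) = 1/((-4 + w)/(2*w) + 4) = 1/(4 + (-4 + w)/(2*w)))
u = -23088
(1453*c(0) + 30625)/u = (1453*(2*0/(-4 + 9*0)) + 30625)/(-23088) = (1453*(2*0/(-4 + 0)) + 30625)*(-1/23088) = (1453*(2*0/(-4)) + 30625)*(-1/23088) = (1453*(2*0*(-¼)) + 30625)*(-1/23088) = (1453*0 + 30625)*(-1/23088) = (0 + 30625)*(-1/23088) = 30625*(-1/23088) = -30625/23088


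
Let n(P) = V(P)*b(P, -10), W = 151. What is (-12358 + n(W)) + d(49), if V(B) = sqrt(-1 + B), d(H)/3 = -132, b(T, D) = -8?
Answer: -12754 - 40*sqrt(6) ≈ -12852.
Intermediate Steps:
d(H) = -396 (d(H) = 3*(-132) = -396)
n(P) = -8*sqrt(-1 + P) (n(P) = sqrt(-1 + P)*(-8) = -8*sqrt(-1 + P))
(-12358 + n(W)) + d(49) = (-12358 - 8*sqrt(-1 + 151)) - 396 = (-12358 - 40*sqrt(6)) - 396 = -12754 - 40*sqrt(6)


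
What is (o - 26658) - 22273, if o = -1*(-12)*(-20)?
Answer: -49171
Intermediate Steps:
o = -240 (o = 12*(-20) = -240)
(o - 26658) - 22273 = (-240 - 26658) - 22273 = -26898 - 22273 = -49171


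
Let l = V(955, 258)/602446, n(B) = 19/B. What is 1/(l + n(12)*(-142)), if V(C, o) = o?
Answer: -1807338/406349053 ≈ -0.0044478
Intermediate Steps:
l = 129/301223 (l = 258/602446 = 258*(1/602446) = 129/301223 ≈ 0.00042825)
1/(l + n(12)*(-142)) = 1/(129/301223 + (19/12)*(-142)) = 1/(129/301223 - 1349/6) = 1/(-406349053/1807338) = -1807338/406349053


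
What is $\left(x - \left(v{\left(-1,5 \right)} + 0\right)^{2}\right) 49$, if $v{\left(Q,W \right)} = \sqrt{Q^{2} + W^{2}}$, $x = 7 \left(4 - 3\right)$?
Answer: $-931$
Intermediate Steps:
$x = 7$ ($x = 7 \cdot 1 = 7$)
$\left(x - \left(v{\left(-1,5 \right)} + 0\right)^{2}\right) 49 = \left(7 - \left(\sqrt{\left(-1\right)^{2} + 5^{2}} + 0\right)^{2}\right) 49 = \left(7 - \left(\sqrt{1 + 25} + 0\right)^{2}\right) 49 = \left(7 - \left(\sqrt{26} + 0\right)^{2}\right) 49 = \left(7 - \left(\sqrt{26}\right)^{2}\right) 49 = \left(7 - 26\right) 49 = \left(-19\right) 49 = -931$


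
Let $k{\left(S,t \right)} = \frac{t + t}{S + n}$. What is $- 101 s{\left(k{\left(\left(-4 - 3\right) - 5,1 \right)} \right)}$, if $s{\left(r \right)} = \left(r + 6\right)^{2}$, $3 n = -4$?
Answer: $- \frac{1382589}{400} \approx -3456.5$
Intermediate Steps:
$n = - \frac{4}{3}$ ($n = \frac{1}{3} \left(-4\right) = - \frac{4}{3} \approx -1.3333$)
$k{\left(S,t \right)} = \frac{2 t}{- \frac{4}{3} + S}$ ($k{\left(S,t \right)} = \frac{t + t}{S - \frac{4}{3}} = \frac{2 t}{- \frac{4}{3} + S}$)
$s{\left(r \right)} = \left(6 + r\right)^{2}$
$- 101 s{\left(k{\left(\left(-4 - 3\right) - 5,1 \right)} \right)} = - 101 \left(6 + 6 \cdot 1 \frac{1}{-4 + 3 \left(\left(-4 - 3\right) - 5\right)}\right)^{2} = - 101 \left(6 + 6 \cdot 1 \frac{1}{-4 + 3 \left(-7 - 5\right)}\right)^{2} = - 101 \left(6 + 6 \cdot 1 \frac{1}{-4 + 3 \left(-12\right)}\right)^{2} = - 101 \left(6 + 6 \cdot 1 \frac{1}{-4 - 36}\right)^{2} = - 101 \left(6 + 6 \cdot 1 \frac{1}{-40}\right)^{2} = - 101 \left(6 + 6 \cdot 1 \left(- \frac{1}{40}\right)\right)^{2} = - 101 \left(6 - \frac{3}{20}\right)^{2} = - 101 \left(\frac{117}{20}\right)^{2} = \left(-101\right) \frac{13689}{400} = - \frac{1382589}{400}$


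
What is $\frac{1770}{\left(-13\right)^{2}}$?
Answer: $\frac{1770}{169} \approx 10.473$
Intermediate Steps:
$\frac{1770}{\left(-13\right)^{2}} = \frac{1770}{169}$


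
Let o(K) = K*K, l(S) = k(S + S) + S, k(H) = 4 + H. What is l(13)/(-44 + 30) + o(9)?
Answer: 1091/14 ≈ 77.929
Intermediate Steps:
l(S) = 4 + 3*S (l(S) = (4 + (S + S)) + S = (4 + 2*S) + S = 4 + 3*S)
o(K) = K**2
l(13)/(-44 + 30) + o(9) = (4 + 3*13)/(-44 + 30) + 9**2 = (4 + 39)/(-14) + 81 = -1/14*43 + 81 = -43/14 + 81 = 1091/14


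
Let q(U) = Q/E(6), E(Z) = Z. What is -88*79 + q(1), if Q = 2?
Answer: -20855/3 ≈ -6951.7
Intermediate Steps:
q(U) = ⅓ (q(U) = 2/6 = 2*(⅙) = ⅓)
-88*79 + q(1) = -88*79 + ⅓ = -6952 + ⅓ = -20855/3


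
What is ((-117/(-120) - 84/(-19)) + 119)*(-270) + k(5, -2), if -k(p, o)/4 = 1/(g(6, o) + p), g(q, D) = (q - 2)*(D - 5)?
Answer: -58709657/1748 ≈ -33587.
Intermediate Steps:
g(q, D) = (-5 + D)*(-2 + q) (g(q, D) = (-2 + q)*(-5 + D) = (-5 + D)*(-2 + q))
k(p, o) = -4/(-20 + p + 4*o) (k(p, o) = -4/((10 - 5*6 - 2*o + o*6) + p) = -4/((10 - 30 - 2*o + 6*o) + p) = -4/((-20 + 4*o) + p) = -4/(-20 + p + 4*o))
((-117/(-120) - 84/(-19)) + 119)*(-270) + k(5, -2) = ((-117/(-120) - 84/(-19)) + 119)*(-270) + 4/(20 - 1*5 - 4*(-2)) = ((-117*(-1/120) - 84*(-1/19)) + 119)*(-270) + 4/(20 - 5 + 8) = ((39/40 + 84/19) + 119)*(-270) + 4/23 = (4101/760 + 119)*(-270) + 4*(1/23) = (94541/760)*(-270) + 4/23 = -2552607/76 + 4/23 = -58709657/1748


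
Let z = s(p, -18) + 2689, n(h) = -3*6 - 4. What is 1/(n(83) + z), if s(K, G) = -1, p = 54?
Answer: 1/2666 ≈ 0.00037509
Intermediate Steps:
n(h) = -22 (n(h) = -18 - 4 = -22)
z = 2688 (z = -1 + 2689 = 2688)
1/(n(83) + z) = 1/(-22 + 2688) = 1/2666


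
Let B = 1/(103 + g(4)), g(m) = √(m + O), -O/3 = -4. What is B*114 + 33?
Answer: 3645/107 ≈ 34.065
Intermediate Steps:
O = 12 (O = -3*(-4) = 12)
g(m) = √(12 + m) (g(m) = √(m + 12) = √(12 + m))
B = 1/107 (B = 1/(103 + √(12 + 4)) = 1/(103 + √16) = 1/(103 + 4) = 1/107 ≈ 0.0093458)
B*114 + 33 = (1/107)*114 + 33 = 114/107 + 33 = 3645/107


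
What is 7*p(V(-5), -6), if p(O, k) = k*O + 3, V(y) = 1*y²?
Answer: -1029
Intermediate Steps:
V(y) = y²
p(O, k) = 3 + O*k (p(O, k) = O*k + 3 = 3 + O*k)
7*p(V(-5), -6) = 7*(3 + (-5)²*(-6)) = 7*(3 + 25*(-6)) = 7*(3 - 150) = 7*(-147) = -1029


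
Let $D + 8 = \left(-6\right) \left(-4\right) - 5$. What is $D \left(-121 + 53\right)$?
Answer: $-748$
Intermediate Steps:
$D = 11$ ($D = -8 - -19 = -8 + \left(24 - 5\right) = -8 + 19 = 11$)
$D \left(-121 + 53\right) = 11 \left(-121 + 53\right) = 11 \left(-68\right) = -748$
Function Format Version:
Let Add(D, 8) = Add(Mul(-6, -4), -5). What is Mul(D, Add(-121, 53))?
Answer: -748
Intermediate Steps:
D = 11 (D = Add(-8, Add(Mul(-6, -4), -5)) = Add(-8, Add(24, -5)) = Add(-8, 19) = 11)
Mul(D, Add(-121, 53)) = Mul(11, Add(-121, 53)) = Mul(11, -68) = -748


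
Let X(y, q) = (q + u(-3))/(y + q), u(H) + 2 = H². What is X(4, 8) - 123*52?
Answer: -25579/4 ≈ -6394.8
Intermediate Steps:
u(H) = -2 + H²
X(y, q) = (7 + q)/(q + y) (X(y, q) = (q + (-2 + (-3)²))/(y + q) = (q + (-2 + 9))/(q + y) = (q + 7)/(q + y) = (7 + q)/(q + y))
X(4, 8) - 123*52 = (7 + 8)/(8 + 4) - 123*52 = 15/12 - 6396 = (1/12)*15 - 6396 = 5/4 - 6396 = -25579/4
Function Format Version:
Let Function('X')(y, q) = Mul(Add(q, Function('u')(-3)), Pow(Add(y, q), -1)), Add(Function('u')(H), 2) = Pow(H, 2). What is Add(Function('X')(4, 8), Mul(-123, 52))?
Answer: Rational(-25579, 4) ≈ -6394.8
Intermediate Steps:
Function('u')(H) = Add(-2, Pow(H, 2))
Function('X')(y, q) = Mul(Pow(Add(q, y), -1), Add(7, q)) (Function('X')(y, q) = Mul(Add(q, Add(-2, Pow(-3, 2))), Pow(Add(y, q), -1)) = Mul(Add(q, Add(-2, 9)), Pow(Add(q, y), -1)) = Mul(Add(q, 7), Pow(Add(q, y), -1)) = Mul(Add(7, q), Pow(Add(q, y), -1)) = Mul(Pow(Add(q, y), -1), Add(7, q)))
Add(Function('X')(4, 8), Mul(-123, 52)) = Add(Mul(Pow(Add(8, 4), -1), Add(7, 8)), Mul(-123, 52)) = Add(Mul(Pow(12, -1), 15), -6396) = Add(Mul(Rational(1, 12), 15), -6396) = Add(Rational(5, 4), -6396) = Rational(-25579, 4)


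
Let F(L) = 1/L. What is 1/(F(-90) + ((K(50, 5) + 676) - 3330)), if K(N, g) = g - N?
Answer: -90/242911 ≈ -0.00037051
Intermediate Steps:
1/(F(-90) + ((K(50, 5) + 676) - 3330)) = 1/(1/(-90) + (((5 - 1*50) + 676) - 3330)) = 1/(-1/90 + (((5 - 50) + 676) - 3330)) = 1/(-1/90 + ((-45 + 676) - 3330)) = 1/(-1/90 + (631 - 3330)) = 1/(-1/90 - 2699) = 1/(-242911/90) = -90/242911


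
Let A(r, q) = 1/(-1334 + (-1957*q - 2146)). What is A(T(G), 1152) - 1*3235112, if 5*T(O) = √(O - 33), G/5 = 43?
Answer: -7304701729729/2257944 ≈ -3.2351e+6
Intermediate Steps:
G = 215 (G = 5*43 = 215)
T(O) = √(-33 + O)/5 (T(O) = √(O - 33)/5 = √(-33 + O)/5)
A(r, q) = 1/(-3480 - 1957*q) (A(r, q) = 1/(-1334 + (-2146 - 1957*q)) = 1/(-3480 - 1957*q))
A(T(G), 1152) - 1*3235112 = -1/(3480 + 1957*1152) - 1*3235112 = -1/(3480 + 2254464) - 3235112 = -1/2257944 - 3235112 = -7304701729729/2257944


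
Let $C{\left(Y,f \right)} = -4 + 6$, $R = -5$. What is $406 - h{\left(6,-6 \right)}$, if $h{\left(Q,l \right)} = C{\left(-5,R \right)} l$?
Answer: $418$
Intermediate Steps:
$C{\left(Y,f \right)} = 2$
$h{\left(Q,l \right)} = 2 l$
$406 - h{\left(6,-6 \right)} = 406 - 2 \left(-6\right) = 406 - -12 = 406 + 12 = 418$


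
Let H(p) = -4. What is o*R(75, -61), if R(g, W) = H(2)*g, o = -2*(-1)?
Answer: -600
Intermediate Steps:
o = 2
R(g, W) = -4*g
o*R(75, -61) = 2*(-4*75) = 2*(-300) = -600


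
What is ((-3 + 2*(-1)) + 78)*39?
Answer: 2847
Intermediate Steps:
((-3 + 2*(-1)) + 78)*39 = ((-3 - 2) + 78)*39 = (-5 + 78)*39 = 73*39 = 2847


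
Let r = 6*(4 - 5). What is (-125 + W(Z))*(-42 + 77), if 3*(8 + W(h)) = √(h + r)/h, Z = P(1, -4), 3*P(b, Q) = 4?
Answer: -4655 + 35*I*√42/12 ≈ -4655.0 + 18.902*I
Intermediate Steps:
P(b, Q) = 4/3 (P(b, Q) = (⅓)*4 = 4/3)
r = -6 (r = 6*(-1) = -6)
Z = 4/3 ≈ 1.3333
W(h) = -8 + √(-6 + h)/(3*h) (W(h) = -8 + (√(h - 6)/h)/3 = -8 + (√(-6 + h)/h)/3 = -8 + √(-6 + h)/(3*h))
(-125 + W(Z))*(-42 + 77) = (-125 + (-8 + √(-6 + 4/3)/(3*(4/3))))*(-42 + 77) = (-125 + (-8 + (⅓)*(¾)*√(-14/3)))*35 = (-125 + (-8 + (⅓)*(¾)*(I*√42/3)))*35 = (-125 + (-8 + I*√42/12))*35 = (-133 + I*√42/12)*35 = -4655 + 35*I*√42/12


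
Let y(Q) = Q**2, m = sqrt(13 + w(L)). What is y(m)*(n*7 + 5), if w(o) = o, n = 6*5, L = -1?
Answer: 2580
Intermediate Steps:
n = 30
m = 2*sqrt(3) (m = sqrt(13 - 1) = sqrt(12) = 2*sqrt(3) ≈ 3.4641)
y(m)*(n*7 + 5) = (2*sqrt(3))**2*(30*7 + 5) = 12*(210 + 5) = 12*215 = 2580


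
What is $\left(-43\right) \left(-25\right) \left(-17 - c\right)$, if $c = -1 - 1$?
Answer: $-16125$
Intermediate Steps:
$c = -2$ ($c = -1 - 1 = -2$)
$\left(-43\right) \left(-25\right) \left(-17 - c\right) = \left(-43\right) \left(-25\right) \left(-17 - -2\right) = 1075 \left(-17 + 2\right) = 1075 \left(-15\right) = -16125$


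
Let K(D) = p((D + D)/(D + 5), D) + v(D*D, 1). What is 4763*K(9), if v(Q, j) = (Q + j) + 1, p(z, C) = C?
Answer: 438196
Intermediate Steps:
v(Q, j) = 1 + Q + j
K(D) = 2 + D + D**2 (K(D) = D + (1 + D*D + 1) = D + (1 + D**2 + 1) = D + (2 + D**2) = 2 + D + D**2)
4763*K(9) = 4763*(2 + 9 + 9**2) = 4763*(2 + 9 + 81) = 4763*92 = 438196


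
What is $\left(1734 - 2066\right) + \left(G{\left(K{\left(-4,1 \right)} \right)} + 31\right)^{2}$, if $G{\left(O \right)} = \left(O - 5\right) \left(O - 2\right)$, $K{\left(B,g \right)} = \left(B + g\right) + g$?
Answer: $3149$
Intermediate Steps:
$K{\left(B,g \right)} = B + 2 g$
$G{\left(O \right)} = \left(-5 + O\right) \left(-2 + O\right)$
$\left(1734 - 2066\right) + \left(G{\left(K{\left(-4,1 \right)} \right)} + 31\right)^{2} = \left(1734 - 2066\right) + \left(\left(10 + \left(-4 + 2 \cdot 1\right)^{2} - 7 \left(-4 + 2 \cdot 1\right)\right) + 31\right)^{2} = \left(1734 - 2066\right) + \left(\left(10 + \left(-4 + 2\right)^{2} - 7 \left(-4 + 2\right)\right) + 31\right)^{2} = -332 + \left(\left(10 + \left(-2\right)^{2} - -14\right) + 31\right)^{2} = -332 + \left(\left(10 + 4 + 14\right) + 31\right)^{2} = -332 + \left(28 + 31\right)^{2} = -332 + 59^{2} = -332 + 3481 = 3149$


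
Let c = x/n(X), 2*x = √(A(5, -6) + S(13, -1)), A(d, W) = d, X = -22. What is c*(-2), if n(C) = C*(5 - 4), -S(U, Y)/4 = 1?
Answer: 1/22 ≈ 0.045455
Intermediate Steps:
S(U, Y) = -4 (S(U, Y) = -4*1 = -4)
x = ½ (x = √(5 - 4)/2 = √1/2 = (½)*1 = ½ ≈ 0.50000)
n(C) = C (n(C) = C*1 = C)
c = -1/44 (c = (½)/(-22) = (½)*(-1/22) = -1/44 ≈ -0.022727)
c*(-2) = -1/44*(-2) = 1/22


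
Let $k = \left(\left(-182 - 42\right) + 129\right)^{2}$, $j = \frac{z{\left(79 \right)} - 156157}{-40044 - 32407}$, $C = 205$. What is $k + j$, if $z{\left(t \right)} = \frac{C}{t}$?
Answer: $\frac{51668087923}{5723629} \approx 9027.2$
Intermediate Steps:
$z{\left(t \right)} = \frac{205}{t}$
$j = \frac{12336198}{5723629}$ ($j = \frac{\frac{205}{79} - 156157}{-40044 - 32407} = \frac{205 \cdot \frac{1}{79} - 156157}{-72451} = \left(\frac{205}{79} - 156157\right) \left(- \frac{1}{72451}\right) = \left(- \frac{12336198}{79}\right) \left(- \frac{1}{72451}\right) = \frac{12336198}{5723629} \approx 2.1553$)
$k = 9025$ ($k = \left(-224 + 129\right)^{2} = \left(-95\right)^{2} = 9025$)
$k + j = 9025 + \frac{12336198}{5723629} = \frac{51668087923}{5723629}$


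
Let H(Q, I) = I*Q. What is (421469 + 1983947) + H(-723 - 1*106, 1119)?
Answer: 1477765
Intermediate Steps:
(421469 + 1983947) + H(-723 - 1*106, 1119) = (421469 + 1983947) + 1119*(-723 - 1*106) = 2405416 + 1119*(-723 - 106) = 2405416 + 1119*(-829) = 2405416 - 927651 = 1477765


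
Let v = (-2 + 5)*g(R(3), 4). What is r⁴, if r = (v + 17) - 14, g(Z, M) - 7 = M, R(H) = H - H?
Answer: 1679616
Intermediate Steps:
R(H) = 0
g(Z, M) = 7 + M
v = 33 (v = (-2 + 5)*(7 + 4) = 3*11 = 33)
r = 36 (r = (33 + 17) - 14 = 50 - 14 = 36)
r⁴ = 36⁴ = 1679616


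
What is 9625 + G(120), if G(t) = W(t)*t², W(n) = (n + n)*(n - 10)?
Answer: 380169625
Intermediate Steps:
W(n) = 2*n*(-10 + n) (W(n) = (2*n)*(-10 + n) = 2*n*(-10 + n))
G(t) = 2*t³*(-10 + t) (G(t) = (2*t*(-10 + t))*t² = 2*t³*(-10 + t))
9625 + G(120) = 9625 + 2*120³*(-10 + 120) = 9625 + 2*1728000*110 = 9625 + 380160000 = 380169625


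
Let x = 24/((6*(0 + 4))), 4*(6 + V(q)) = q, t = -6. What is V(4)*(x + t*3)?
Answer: 85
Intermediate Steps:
V(q) = -6 + q/4
x = 1 (x = 24/((6*4)) = 24/24 = 24*(1/24) = 1)
V(4)*(x + t*3) = (-6 + (¼)*4)*(1 - 6*3) = (-6 + 1)*(1 - 18) = -5*(-17) = 85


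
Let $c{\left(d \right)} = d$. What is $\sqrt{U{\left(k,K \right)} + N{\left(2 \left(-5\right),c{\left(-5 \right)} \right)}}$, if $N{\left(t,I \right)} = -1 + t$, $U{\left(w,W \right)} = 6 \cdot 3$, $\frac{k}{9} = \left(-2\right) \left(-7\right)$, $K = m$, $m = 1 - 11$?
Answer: $\sqrt{7} \approx 2.6458$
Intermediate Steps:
$m = -10$ ($m = 1 - 11 = -10$)
$K = -10$
$k = 126$ ($k = 9 \left(\left(-2\right) \left(-7\right)\right) = 9 \cdot 14 = 126$)
$U{\left(w,W \right)} = 18$
$\sqrt{U{\left(k,K \right)} + N{\left(2 \left(-5\right),c{\left(-5 \right)} \right)}} = \sqrt{18 + \left(-1 + 2 \left(-5\right)\right)} = \sqrt{18 - 11} = \sqrt{7}$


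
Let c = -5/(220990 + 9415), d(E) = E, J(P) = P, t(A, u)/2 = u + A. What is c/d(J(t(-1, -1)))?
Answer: 1/184324 ≈ 5.4252e-6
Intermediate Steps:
t(A, u) = 2*A + 2*u (t(A, u) = 2*(u + A) = 2*(A + u) = 2*A + 2*u)
c = -1/46081 (c = -5/230405 = (1/230405)*(-5) = -1/46081 ≈ -2.1701e-5)
c/d(J(t(-1, -1))) = -1/(46081*(2*(-1) + 2*(-1))) = -1/(46081*(-2 - 2)) = -1/46081/(-4) = -1/46081*(-¼) = 1/184324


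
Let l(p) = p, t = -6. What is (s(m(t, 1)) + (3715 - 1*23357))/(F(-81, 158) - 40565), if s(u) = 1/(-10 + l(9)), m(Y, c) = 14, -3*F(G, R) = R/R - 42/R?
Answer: 4655391/9613963 ≈ 0.48423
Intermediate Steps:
F(G, R) = -1/3 + 14/R (F(G, R) = -(R/R - 42/R)/3 = -(1 - 42/R)/3 = -1/3 + 14/R)
s(u) = -1 (s(u) = 1/(-10 + 9) = 1/(-1) = -1)
(s(m(t, 1)) + (3715 - 1*23357))/(F(-81, 158) - 40565) = (-1 + (3715 - 1*23357))/((1/3)*(42 - 1*158)/158 - 40565) = (-1 + (3715 - 23357))/((1/3)*(1/158)*(42 - 158) - 40565) = (-1 - 19642)/((1/3)*(1/158)*(-116) - 40565) = -19643/(-58/237 - 40565) = -19643/(-9613963/237) = -19643*(-237/9613963) = 4655391/9613963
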